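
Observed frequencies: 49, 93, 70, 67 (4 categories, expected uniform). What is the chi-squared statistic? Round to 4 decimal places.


chi2 = sum((O-E)^2/E), E = total/4
total = 279, E = 279/4 = 69.75
(49 - 69.75)^2 / 69.75 = 430.5625 / 69.75 = 6889/1116 ≈ 6.172939
(93 - 69.75)^2 / 69.75 = 540.5625 / 69.75 = 7.75
(70 - 69.75)^2 / 69.75 = 0.0625 / 69.75 = 1/1116 ≈ 0.000896
(67 - 69.75)^2 / 69.75 = 7.5625 / 69.75 = 121/1116 ≈ 0.108423
chi2 = 435/31 ≈ 14.032258

14.0323


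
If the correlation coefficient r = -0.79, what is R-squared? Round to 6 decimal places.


R^2 = r^2 = (-0.79)^2 = 0.6241

0.624100


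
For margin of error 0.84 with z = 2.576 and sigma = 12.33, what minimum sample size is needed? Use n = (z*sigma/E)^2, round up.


z*sigma/E = 2.576 * 12.33 / 0.84 = 37.812
(z*sigma/E)^2 = 1429.747344
round up: n = 1430

1430


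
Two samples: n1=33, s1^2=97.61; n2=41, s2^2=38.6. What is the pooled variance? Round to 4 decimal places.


sp^2 = ((n1-1)*s1^2 + (n2-1)*s2^2)/(n1+n2-2)
(n1-1)*s1^2 = 32 * 97.61 = 3123.52
(n2-1)*s2^2 = 40 * 38.6 = 1544
numerator = 3123.52 + 1544 = 4667.52
n1+n2-2 = 72
sp^2 = 4667.52 / 72 = 4862/75 ≈ 64.826667

64.8267


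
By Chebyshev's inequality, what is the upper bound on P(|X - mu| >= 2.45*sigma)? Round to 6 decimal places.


P <= 1/k^2
k^2 = 2.45^2 = 6.0025
1/k^2 = 1 / 6.0025 = 400/2401 ≈ 0.16659725

0.166597


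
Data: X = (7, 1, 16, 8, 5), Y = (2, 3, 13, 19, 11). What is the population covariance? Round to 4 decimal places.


Cov = (1/n)*sum((xi-xbar)(yi-ybar))
n = 5, xbar = 37/5 = 7.4, ybar = 48/5 = 9.6
sum((xi-xbar)(yi-ybar)) = 76.8
Cov = 76.8 / 5 = 15.36

15.3600


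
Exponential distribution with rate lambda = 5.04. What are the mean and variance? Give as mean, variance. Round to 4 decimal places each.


mean = 1/lam, var = 1/lam^2
mean = 1 / 5.04 = 25/126 ≈ 0.198413
lam^2 = 5.04^2 = 25.4016
var = 1 / 25.4016 ≈ 0.039368

0.1984, 0.0394


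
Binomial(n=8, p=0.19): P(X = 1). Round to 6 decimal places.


P = C(n,k) * p^k * (1-p)^(n-k)
C(8,1) = 8
p^k = 0.19^1 = 0.19
(1-p)^(n-k) = 0.81^7 ≈ 0.2287679
P = 8 * 0.19 * 0.2287679 ≈ 0.347727

0.347727


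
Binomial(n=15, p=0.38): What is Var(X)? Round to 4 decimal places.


Var = n*p*(1-p) = 15 * 0.38 * 0.62 = 3.534

3.5340


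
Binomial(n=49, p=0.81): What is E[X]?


E[X] = n*p = 49 * 0.81 = 39.69

39.69


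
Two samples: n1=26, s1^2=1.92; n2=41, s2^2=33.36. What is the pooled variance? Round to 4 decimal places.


sp^2 = ((n1-1)*s1^2 + (n2-1)*s2^2)/(n1+n2-2)
(n1-1)*s1^2 = 25 * 1.92 = 48
(n2-1)*s2^2 = 40 * 33.36 = 1334.4
numerator = 48 + 1334.4 = 1382.4
n1+n2-2 = 65
sp^2 = 1382.4 / 65 = 6912/325 ≈ 21.267692

21.2677


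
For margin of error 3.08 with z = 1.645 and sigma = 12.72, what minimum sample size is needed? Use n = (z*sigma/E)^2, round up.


z*sigma/E = 1.645 * 12.72 / 3.08 = 7473/1100 ≈ 6.793636
(z*sigma/E)^2 ≈ 46.153495
round up: n = 47

47


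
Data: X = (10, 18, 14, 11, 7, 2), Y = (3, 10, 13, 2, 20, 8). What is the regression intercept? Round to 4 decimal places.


a = ybar - b*xbar, where b = sum((xi-xbar)(yi-ybar)) / sum((xi-xbar)^2)
n = 6, xbar = 62/6 = 31/3 ≈ 10.333333, ybar = 56/6 = 28/3 ≈ 9.333333
Sxy = sum((xi-xbar)(yi-ybar)) = -26/3 ≈ -8.666667
Sxx = sum((xi-xbar)^2) = 460/3 ≈ 153.333333
b = Sxy / Sxx = -13/230 ≈ -0.056522
a = 9.333333 - (-0.056522) * 10.333333 = 2281/230 ≈ 9.917391

9.9174


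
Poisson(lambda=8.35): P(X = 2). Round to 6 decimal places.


P = e^(-lam) * lam^k / k!
e^(-8.35) ≈ 0.0002363965
lam^k = 8.35^2 = 69.7225
k! = 2! = 2
P = 0.0002363965 * 69.7225 / 2 ≈ 0.008241

0.008241


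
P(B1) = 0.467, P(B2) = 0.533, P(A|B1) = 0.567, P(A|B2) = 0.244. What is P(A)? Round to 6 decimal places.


P(A) = P(A|B1)*P(B1) + P(A|B2)*P(B2)
P(A|B1)*P(B1) = 0.567 * 0.467 = 0.264789
P(A|B2)*P(B2) = 0.244 * 0.533 = 0.130052
P(A) = 0.264789 + 0.130052 = 0.394841

0.394841


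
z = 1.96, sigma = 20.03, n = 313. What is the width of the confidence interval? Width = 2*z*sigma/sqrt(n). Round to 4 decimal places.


width = 2*z*sigma/sqrt(n)
2*z*sigma = 2 * 1.96 * 20.03 = 78.5176
sqrt(313) ≈ 17.691806
width = 78.5176 / 17.691806 ≈ 4.438077

4.4381


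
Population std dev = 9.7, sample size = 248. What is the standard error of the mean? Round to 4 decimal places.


SE = sigma / sqrt(n)
sqrt(248) ≈ 15.748016
SE = 9.7 / 15.748016 ≈ 0.615951

0.6160


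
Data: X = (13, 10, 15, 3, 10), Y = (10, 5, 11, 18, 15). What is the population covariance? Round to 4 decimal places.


Cov = (1/n)*sum((xi-xbar)(yi-ybar))
n = 5, xbar = 51/5 = 10.2, ybar = 59/5 = 11.8
sum((xi-xbar)(yi-ybar)) = -52.8
Cov = -52.8 / 5 = -10.56

-10.5600


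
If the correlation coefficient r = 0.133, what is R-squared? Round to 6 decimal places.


R^2 = r^2 = (0.133)^2 = 0.017689

0.017689


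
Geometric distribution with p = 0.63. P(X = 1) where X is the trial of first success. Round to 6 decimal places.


P = (1-p)^(k-1) * p
(1-p)^(k-1) = 0.37^0 = 1
P = 1 * 0.63 = 0.63

0.630000


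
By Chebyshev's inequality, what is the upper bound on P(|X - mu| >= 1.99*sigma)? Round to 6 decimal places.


P <= 1/k^2
k^2 = 1.99^2 = 3.9601
1/k^2 = 1 / 3.9601 ≈ 0.25251888

0.252519


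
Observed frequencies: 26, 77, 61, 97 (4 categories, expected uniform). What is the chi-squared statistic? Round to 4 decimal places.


chi2 = sum((O-E)^2/E), E = total/4
total = 261, E = 261/4 = 65.25
(26 - 65.25)^2 / 65.25 = 1540.5625 / 65.25 = 24649/1044 ≈ 23.610153
(77 - 65.25)^2 / 65.25 = 138.0625 / 65.25 = 2209/1044 ≈ 2.115900
(61 - 65.25)^2 / 65.25 = 18.0625 / 65.25 = 289/1044 ≈ 0.276820
(97 - 65.25)^2 / 65.25 = 1008.0625 / 65.25 = 16129/1044 ≈ 15.449234
chi2 = 10819/261 ≈ 41.452107

41.4521


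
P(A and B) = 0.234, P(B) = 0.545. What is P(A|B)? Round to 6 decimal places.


P(A|B) = P(A and B) / P(B) = 0.234 / 0.545 = 234/545 ≈ 0.42935780

0.429358


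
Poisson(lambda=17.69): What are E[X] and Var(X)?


E[X] = Var(X) = lambda = 17.69

17.69, 17.69


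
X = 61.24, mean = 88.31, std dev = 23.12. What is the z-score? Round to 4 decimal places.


z = (X - mu) / sigma
X - mu = 61.24 - 88.31 = -27.07
z = -27.07 / 23.12 = -2707/2312 ≈ -1.170848

-1.1708


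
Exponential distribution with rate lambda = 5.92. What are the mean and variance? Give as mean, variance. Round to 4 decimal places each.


mean = 1/lam, var = 1/lam^2
mean = 1 / 5.92 = 25/148 ≈ 0.168919
lam^2 = 5.92^2 = 35.0464
var = 1 / 35.0464 ≈ 0.028534

0.1689, 0.0285


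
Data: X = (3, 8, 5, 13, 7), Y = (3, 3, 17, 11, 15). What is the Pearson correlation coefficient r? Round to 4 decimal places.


r = sum((xi-xbar)(yi-ybar)) / sqrt(sum((xi-xbar)^2) * sum((yi-ybar)^2))
n = 5, xbar = 36/5 = 7.2, ybar = 49/5 = 9.8
Sxy = sum((xi-xbar)(yi-ybar)) = 13.2
Sxx = sum((xi-xbar)^2) = 56.8
Syy = sum((yi-ybar)^2) = 172.8
sqrt(Sxx*Syy) ≈ 99.070884
r = Sxy / sqrt(Sxx*Syy) = 13.2 / 99.070884 ≈ 0.133238

0.1332


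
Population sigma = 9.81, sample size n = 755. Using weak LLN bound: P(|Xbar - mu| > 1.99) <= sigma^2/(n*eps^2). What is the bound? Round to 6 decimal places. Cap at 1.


bound = min(1, sigma^2/(n*eps^2))
sigma^2 = 9.81^2 = 96.2361
n*eps^2 = 755 * 1.99^2 = 755 * 3.9601 = 2989.8755
sigma^2/(n*eps^2) = 96.2361 / 2989.8755 ≈ 0.03218733

0.032187


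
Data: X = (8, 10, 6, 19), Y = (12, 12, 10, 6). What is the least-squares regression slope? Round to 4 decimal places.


b = sum((xi-xbar)(yi-ybar)) / sum((xi-xbar)^2)
n = 4, xbar = 43/4 = 10.75, ybar = 40/4 = 10
Sxy = sum((xi-xbar)(yi-ybar)) = -40
Sxx = sum((xi-xbar)^2) = 98.75
b = Sxy / Sxx = -32/79 ≈ -0.405063

-0.4051


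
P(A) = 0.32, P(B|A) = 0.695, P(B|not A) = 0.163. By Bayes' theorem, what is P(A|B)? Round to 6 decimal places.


P(A|B) = P(B|A)*P(A) / P(B), P(B) = P(B|A)*P(A) + P(B|not A)*P(not A)
P(B|A)*P(A) = 0.695 * 0.32 = 0.2224
P(B|not A)*P(not A) = 0.163 * 0.68 = 0.11084
P(B) = 0.2224 + 0.11084 = 0.33324
P(A|B) = 0.2224 / 0.33324 = 5560/8331 ≈ 0.66738687

0.667387


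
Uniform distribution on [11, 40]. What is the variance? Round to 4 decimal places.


Var = (b-a)^2 / 12
(b-a)^2 = (40 - 11)^2 = 841
Var = 841/12 ≈ 70.083333

70.0833


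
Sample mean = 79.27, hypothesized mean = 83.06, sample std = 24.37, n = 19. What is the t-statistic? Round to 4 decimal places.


t = (xbar - mu0) / (s/sqrt(n))
xbar - mu0 = 79.27 - 83.06 = -3.79
sqrt(19) ≈ 4.35889894
s/sqrt(n) = 24.37 / 4.35889894 ≈ 5.59086143
t = -3.79 / 5.59086143 ≈ -0.677892

-0.6779


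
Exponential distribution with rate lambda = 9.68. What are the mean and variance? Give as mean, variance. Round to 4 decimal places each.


mean = 1/lam, var = 1/lam^2
mean = 1 / 9.68 = 25/242 ≈ 0.103306
lam^2 = 9.68^2 = 93.7024
var = 1 / 93.7024 ≈ 0.010672

0.1033, 0.0107


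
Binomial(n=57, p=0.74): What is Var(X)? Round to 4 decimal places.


Var = n*p*(1-p) = 57 * 0.74 * 0.26 = 10.9668

10.9668


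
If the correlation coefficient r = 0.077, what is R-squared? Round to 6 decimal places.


R^2 = r^2 = (0.077)^2 = 0.005929

0.005929


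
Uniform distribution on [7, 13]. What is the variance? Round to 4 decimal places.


Var = (b-a)^2 / 12
(b-a)^2 = (13 - 7)^2 = 36
Var = 36/12 = 3

3.0000


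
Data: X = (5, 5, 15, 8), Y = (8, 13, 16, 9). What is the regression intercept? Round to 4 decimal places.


a = ybar - b*xbar, where b = sum((xi-xbar)(yi-ybar)) / sum((xi-xbar)^2)
n = 4, xbar = 33/4 = 8.25, ybar = 46/4 = 11.5
Sxy = sum((xi-xbar)(yi-ybar)) = 37.5
Sxx = sum((xi-xbar)^2) = 66.75
b = Sxy / Sxx = 50/89 ≈ 0.561798
a = 11.5 - 0.561798 * 8.25 = 611/89 ≈ 6.865169

6.8652


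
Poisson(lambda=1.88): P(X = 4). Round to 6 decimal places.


P = e^(-lam) * lam^k / k!
e^(-1.88) ≈ 0.1525901
lam^k = 1.88^4 ≈ 12.491983
k! = 4! = 24
P = 0.1525901 * 12.491983 / 24 ≈ 0.079423

0.079423


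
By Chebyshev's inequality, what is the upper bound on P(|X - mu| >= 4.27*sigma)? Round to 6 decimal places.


P <= 1/k^2
k^2 = 4.27^2 = 18.2329
1/k^2 = 1 / 18.2329 ≈ 0.05484591

0.054846


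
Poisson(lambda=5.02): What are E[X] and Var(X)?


E[X] = Var(X) = lambda = 5.02

5.02, 5.02


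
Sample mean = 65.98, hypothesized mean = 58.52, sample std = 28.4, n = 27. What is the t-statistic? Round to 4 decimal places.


t = (xbar - mu0) / (s/sqrt(n))
xbar - mu0 = 65.98 - 58.52 = 7.46
sqrt(27) ≈ 5.19615242
s/sqrt(n) = 28.4 / 5.19615242 ≈ 5.46558255
t = 7.46 / 5.46558255 ≈ 1.364905

1.3649


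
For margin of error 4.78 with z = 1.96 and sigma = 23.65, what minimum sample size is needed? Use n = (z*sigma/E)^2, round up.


z*sigma/E = 1.96 * 23.65 / 4.78 = 23177/2390 ≈ 9.697490
(z*sigma/E)^2 ≈ 94.041303
round up: n = 95

95


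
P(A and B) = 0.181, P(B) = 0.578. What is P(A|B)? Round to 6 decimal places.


P(A|B) = P(A and B) / P(B) = 0.181 / 0.578 = 181/578 ≈ 0.31314879

0.313149


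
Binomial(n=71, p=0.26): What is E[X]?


E[X] = n*p = 71 * 0.26 = 18.46

18.46


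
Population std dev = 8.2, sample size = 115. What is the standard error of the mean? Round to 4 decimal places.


SE = sigma / sqrt(n)
sqrt(115) ≈ 10.723805
SE = 8.2 / 10.723805 ≈ 0.764654

0.7647


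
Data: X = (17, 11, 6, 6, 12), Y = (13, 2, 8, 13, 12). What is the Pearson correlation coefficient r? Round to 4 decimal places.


r = sum((xi-xbar)(yi-ybar)) / sqrt(sum((xi-xbar)^2) * sum((yi-ybar)^2))
n = 5, xbar = 52/5 = 10.4, ybar = 48/5 = 9.6
Sxy = sum((xi-xbar)(yi-ybar)) = 13.8
Sxx = sum((xi-xbar)^2) = 85.2
Syy = sum((yi-ybar)^2) = 89.2
sqrt(Sxx*Syy) ≈ 87.177061
r = Sxy / sqrt(Sxx*Syy) = 13.8 / 87.177061 ≈ 0.158299

0.1583


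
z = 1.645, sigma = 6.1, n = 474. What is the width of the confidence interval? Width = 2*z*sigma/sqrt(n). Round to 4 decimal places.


width = 2*z*sigma/sqrt(n)
2*z*sigma = 2 * 1.645 * 6.1 = 20.069
sqrt(474) ≈ 21.771541
width = 20.069 / 21.771541 ≈ 0.921800

0.9218


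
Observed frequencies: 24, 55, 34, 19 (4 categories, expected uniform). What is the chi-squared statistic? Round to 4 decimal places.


chi2 = sum((O-E)^2/E), E = total/4
total = 132, E = 132/4 = 33
(24 - 33)^2 / 33 = 81 / 33 = 27/11 ≈ 2.454545
(55 - 33)^2 / 33 = 484 / 33 = 44/3 ≈ 14.666667
(34 - 33)^2 / 33 = 1 / 33 = 1/33 ≈ 0.030303
(19 - 33)^2 / 33 = 196 / 33 = 196/33 ≈ 5.939394
chi2 = 254/11 ≈ 23.090909

23.0909


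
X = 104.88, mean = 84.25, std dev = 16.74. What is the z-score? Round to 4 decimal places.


z = (X - mu) / sigma
X - mu = 104.88 - 84.25 = 20.63
z = 20.63 / 16.74 = 2063/1674 ≈ 1.232378

1.2324


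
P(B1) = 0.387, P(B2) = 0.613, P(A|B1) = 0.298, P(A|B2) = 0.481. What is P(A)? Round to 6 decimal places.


P(A) = P(A|B1)*P(B1) + P(A|B2)*P(B2)
P(A|B1)*P(B1) = 0.298 * 0.387 = 0.115326
P(A|B2)*P(B2) = 0.481 * 0.613 = 0.294853
P(A) = 0.115326 + 0.294853 = 0.410179

0.410179


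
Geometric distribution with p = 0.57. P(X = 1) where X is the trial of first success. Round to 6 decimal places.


P = (1-p)^(k-1) * p
(1-p)^(k-1) = 0.43^0 = 1
P = 1 * 0.57 = 0.57

0.570000


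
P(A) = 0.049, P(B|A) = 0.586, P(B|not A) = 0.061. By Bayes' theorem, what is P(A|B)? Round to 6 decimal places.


P(A|B) = P(B|A)*P(A) / P(B), P(B) = P(B|A)*P(A) + P(B|not A)*P(not A)
P(B|A)*P(A) = 0.586 * 0.049 = 0.028714
P(B|not A)*P(not A) = 0.061 * 0.951 = 0.058011
P(B) = 0.028714 + 0.058011 = 0.086725
P(A|B) = 0.028714 / 0.086725 ≈ 0.33109253

0.331093


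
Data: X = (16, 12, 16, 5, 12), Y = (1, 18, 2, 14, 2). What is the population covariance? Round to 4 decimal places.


Cov = (1/n)*sum((xi-xbar)(yi-ybar))
n = 5, xbar = 61/5 = 12.2, ybar = 37/5 = 7.4
sum((xi-xbar)(yi-ybar)) = -93.4
Cov = -93.4 / 5 = -18.68

-18.6800


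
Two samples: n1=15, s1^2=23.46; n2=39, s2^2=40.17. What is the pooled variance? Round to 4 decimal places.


sp^2 = ((n1-1)*s1^2 + (n2-1)*s2^2)/(n1+n2-2)
(n1-1)*s1^2 = 14 * 23.46 = 328.44
(n2-1)*s2^2 = 38 * 40.17 = 1526.46
numerator = 328.44 + 1526.46 = 1854.9
n1+n2-2 = 52
sp^2 = 1854.9 / 52 = 18549/520 ≈ 35.671154

35.6712


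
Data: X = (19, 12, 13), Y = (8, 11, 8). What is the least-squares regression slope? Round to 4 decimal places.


b = sum((xi-xbar)(yi-ybar)) / sum((xi-xbar)^2)
n = 3, xbar = 44/3 ≈ 14.666667, ybar = 27/3 = 9
Sxy = sum((xi-xbar)(yi-ybar)) = -8
Sxx = sum((xi-xbar)^2) = 86/3 ≈ 28.666667
b = Sxy / Sxx = -12/43 ≈ -0.279070

-0.2791


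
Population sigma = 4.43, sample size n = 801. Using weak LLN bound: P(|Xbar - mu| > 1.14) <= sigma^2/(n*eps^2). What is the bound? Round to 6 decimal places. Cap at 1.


bound = min(1, sigma^2/(n*eps^2))
sigma^2 = 4.43^2 = 19.6249
n*eps^2 = 801 * 1.14^2 = 801 * 1.2996 = 1040.9796
sigma^2/(n*eps^2) = 19.6249 / 1040.9796 ≈ 0.01885234

0.018852


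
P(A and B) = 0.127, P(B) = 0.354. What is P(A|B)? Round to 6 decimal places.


P(A|B) = P(A and B) / P(B) = 0.127 / 0.354 = 127/354 ≈ 0.35875706

0.358757


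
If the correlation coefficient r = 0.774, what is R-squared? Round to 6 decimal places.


R^2 = r^2 = (0.774)^2 = 0.599076

0.599076


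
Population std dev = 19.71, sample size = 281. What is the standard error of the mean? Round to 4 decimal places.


SE = sigma / sqrt(n)
sqrt(281) ≈ 16.763055
SE = 19.71 / 16.763055 ≈ 1.175800

1.1758


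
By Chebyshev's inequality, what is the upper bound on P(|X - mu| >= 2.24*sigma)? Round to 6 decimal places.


P <= 1/k^2
k^2 = 2.24^2 = 5.0176
1/k^2 = 1 / 5.0176 = 625/3136 ≈ 0.19929847

0.199298


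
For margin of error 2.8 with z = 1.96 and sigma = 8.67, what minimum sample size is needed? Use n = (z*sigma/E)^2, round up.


z*sigma/E = 1.96 * 8.67 / 2.8 = 6.069
(z*sigma/E)^2 = 36.832761
round up: n = 37

37


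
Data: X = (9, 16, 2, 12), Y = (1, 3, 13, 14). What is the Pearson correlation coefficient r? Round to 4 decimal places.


r = sum((xi-xbar)(yi-ybar)) / sqrt(sum((xi-xbar)^2) * sum((yi-ybar)^2))
n = 4, xbar = 39/4 = 9.75, ybar = 31/4 = 7.75
Sxy = sum((xi-xbar)(yi-ybar)) = -51.25
Sxx = sum((xi-xbar)^2) = 104.75
Syy = sum((yi-ybar)^2) = 134.75
sqrt(Sxx*Syy) ≈ 118.806829
r = Sxy / sqrt(Sxx*Syy) = -51.25 / 118.806829 ≈ -0.431373

-0.4314


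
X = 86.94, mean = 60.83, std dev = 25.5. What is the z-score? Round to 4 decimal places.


z = (X - mu) / sigma
X - mu = 86.94 - 60.83 = 26.11
z = 26.11 / 25.5 = 2611/2550 ≈ 1.023922

1.0239


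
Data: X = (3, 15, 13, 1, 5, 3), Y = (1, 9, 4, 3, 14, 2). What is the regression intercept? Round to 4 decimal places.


a = ybar - b*xbar, where b = sum((xi-xbar)(yi-ybar)) / sum((xi-xbar)^2)
n = 6, xbar = 40/6 = 20/3 ≈ 6.666667, ybar = 33/6 = 5.5
Sxy = sum((xi-xbar)(yi-ybar)) = 49
Sxx = sum((xi-xbar)^2) = 514/3 ≈ 171.333333
b = Sxy / Sxx = 147/514 ≈ 0.285992
a = 5.5 - 0.285992 * 6.666667 = 1847/514 ≈ 3.593385

3.5934


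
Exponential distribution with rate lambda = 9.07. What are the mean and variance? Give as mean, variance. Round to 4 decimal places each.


mean = 1/lam, var = 1/lam^2
mean = 1 / 9.07 = 100/907 ≈ 0.110254
lam^2 = 9.07^2 = 82.2649
var = 1 / 82.2649 ≈ 0.012156

0.1103, 0.0122


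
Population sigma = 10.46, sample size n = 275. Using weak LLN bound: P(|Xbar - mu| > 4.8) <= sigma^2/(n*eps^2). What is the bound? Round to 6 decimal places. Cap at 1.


bound = min(1, sigma^2/(n*eps^2))
sigma^2 = 10.46^2 = 109.4116
n*eps^2 = 275 * 4.8^2 = 275 * 23.04 = 6336
sigma^2/(n*eps^2) = 109.4116 / 6336 ≈ 0.01726824

0.017268


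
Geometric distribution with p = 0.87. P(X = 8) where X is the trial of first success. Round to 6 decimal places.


P = (1-p)^(k-1) * p
(1-p)^(k-1) = 0.13^7 ≈ 0.0000006274852
P = 0.0000006274852 * 0.87 ≈ 0.0000005459121

0.000001


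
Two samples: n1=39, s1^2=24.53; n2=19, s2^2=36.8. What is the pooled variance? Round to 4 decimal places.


sp^2 = ((n1-1)*s1^2 + (n2-1)*s2^2)/(n1+n2-2)
(n1-1)*s1^2 = 38 * 24.53 = 932.14
(n2-1)*s2^2 = 18 * 36.8 = 662.4
numerator = 932.14 + 662.4 = 1594.54
n1+n2-2 = 56
sp^2 = 1594.54 / 56 = 79727/2800 ≈ 28.473929

28.4739


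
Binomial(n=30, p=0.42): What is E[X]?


E[X] = n*p = 30 * 0.42 = 12.6

12.6


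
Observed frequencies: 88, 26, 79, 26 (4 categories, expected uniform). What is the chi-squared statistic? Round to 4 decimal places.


chi2 = sum((O-E)^2/E), E = total/4
total = 219, E = 219/4 = 54.75
(88 - 54.75)^2 / 54.75 = 1105.5625 / 54.75 = 17689/876 ≈ 20.192922
(26 - 54.75)^2 / 54.75 = 826.5625 / 54.75 = 13225/876 ≈ 15.097032
(79 - 54.75)^2 / 54.75 = 588.0625 / 54.75 = 9409/876 ≈ 10.740868
(26 - 54.75)^2 / 54.75 = 826.5625 / 54.75 = 13225/876 ≈ 15.097032
chi2 = 13387/219 ≈ 61.127854

61.1279


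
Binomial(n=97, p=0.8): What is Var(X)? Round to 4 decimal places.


Var = n*p*(1-p) = 97 * 0.8 * 0.2 = 15.52

15.5200


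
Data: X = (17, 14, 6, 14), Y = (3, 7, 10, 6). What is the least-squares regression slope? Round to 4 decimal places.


b = sum((xi-xbar)(yi-ybar)) / sum((xi-xbar)^2)
n = 4, xbar = 51/4 = 12.75, ybar = 26/4 = 6.5
Sxy = sum((xi-xbar)(yi-ybar)) = -38.5
Sxx = sum((xi-xbar)^2) = 66.75
b = Sxy / Sxx = -154/267 ≈ -0.576779

-0.5768


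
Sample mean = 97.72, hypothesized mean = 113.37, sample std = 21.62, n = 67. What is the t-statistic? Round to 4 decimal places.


t = (xbar - mu0) / (s/sqrt(n))
xbar - mu0 = 97.72 - 113.37 = -15.65
sqrt(67) ≈ 8.18535277
s/sqrt(n) = 21.62 / 8.18535277 ≈ 2.64130339
t = -15.65 / 2.64130339 ≈ -5.925105

-5.9251


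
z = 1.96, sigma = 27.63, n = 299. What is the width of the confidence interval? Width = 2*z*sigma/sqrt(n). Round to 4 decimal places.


width = 2*z*sigma/sqrt(n)
2*z*sigma = 2 * 1.96 * 27.63 = 108.3096
sqrt(299) ≈ 17.291616
width = 108.3096 / 17.291616 ≈ 6.263706

6.2637


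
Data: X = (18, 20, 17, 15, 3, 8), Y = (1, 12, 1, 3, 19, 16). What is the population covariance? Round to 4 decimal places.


Cov = (1/n)*sum((xi-xbar)(yi-ybar))
n = 6, xbar = 81/6 = 13.5, ybar = 52/6 = 26/3 ≈ 8.666667
sum((xi-xbar)(yi-ybar)) = -197
Cov = -197 / 6 = -197/6 ≈ -32.833333

-32.8333


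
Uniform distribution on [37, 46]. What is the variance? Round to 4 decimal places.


Var = (b-a)^2 / 12
(b-a)^2 = (46 - 37)^2 = 81
Var = 81/12 = 6.75

6.7500


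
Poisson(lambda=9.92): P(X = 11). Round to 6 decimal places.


P = e^(-lam) * lam^k / k!
e^(-9.92) ≈ 0.00004918116
lam^k = 9.92^11 ≈ 91543685666.160523
k! = 11! = 39916800
P = 0.00004918116 * 91543685666.160523 / 39916800 ≈ 0.112790

0.112790


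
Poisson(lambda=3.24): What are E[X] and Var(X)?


E[X] = Var(X) = lambda = 3.24

3.24, 3.24


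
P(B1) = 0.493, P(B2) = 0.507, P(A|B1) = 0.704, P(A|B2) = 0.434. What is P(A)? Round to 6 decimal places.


P(A) = P(A|B1)*P(B1) + P(A|B2)*P(B2)
P(A|B1)*P(B1) = 0.704 * 0.493 = 0.347072
P(A|B2)*P(B2) = 0.434 * 0.507 = 0.220038
P(A) = 0.347072 + 0.220038 = 0.56711

0.567110


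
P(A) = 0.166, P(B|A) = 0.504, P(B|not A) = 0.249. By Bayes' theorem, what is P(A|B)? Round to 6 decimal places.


P(A|B) = P(B|A)*P(A) / P(B), P(B) = P(B|A)*P(A) + P(B|not A)*P(not A)
P(B|A)*P(A) = 0.504 * 0.166 = 0.083664
P(B|not A)*P(not A) = 0.249 * 0.834 = 0.207666
P(B) = 0.083664 + 0.207666 = 0.29133
P(A|B) = 0.083664 / 0.29133 = 56/195 ≈ 0.28717949

0.287179


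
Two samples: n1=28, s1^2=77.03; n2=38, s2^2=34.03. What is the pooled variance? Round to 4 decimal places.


sp^2 = ((n1-1)*s1^2 + (n2-1)*s2^2)/(n1+n2-2)
(n1-1)*s1^2 = 27 * 77.03 = 2079.81
(n2-1)*s2^2 = 37 * 34.03 = 1259.11
numerator = 2079.81 + 1259.11 = 3338.92
n1+n2-2 = 64
sp^2 = 3338.92 / 64 = 52.170625

52.1706


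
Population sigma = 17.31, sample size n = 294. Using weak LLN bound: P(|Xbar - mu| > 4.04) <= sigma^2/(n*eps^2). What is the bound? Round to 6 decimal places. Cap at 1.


bound = min(1, sigma^2/(n*eps^2))
sigma^2 = 17.31^2 = 299.6361
n*eps^2 = 294 * 4.04^2 = 294 * 16.3216 = 4798.5504
sigma^2/(n*eps^2) = 299.6361 / 4798.5504 ≈ 0.06244305

0.062443


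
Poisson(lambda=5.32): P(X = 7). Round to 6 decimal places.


P = e^(-lam) * lam^k / k!
e^(-5.32) ≈ 0.004892754
lam^k = 5.32^7 ≈ 120609.474732
k! = 7! = 5040
P = 0.004892754 * 120609.474732 / 5040 ≈ 0.117086

0.117086


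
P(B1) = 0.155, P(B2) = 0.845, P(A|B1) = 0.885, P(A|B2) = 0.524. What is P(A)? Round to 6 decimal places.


P(A) = P(A|B1)*P(B1) + P(A|B2)*P(B2)
P(A|B1)*P(B1) = 0.885 * 0.155 = 0.137175
P(A|B2)*P(B2) = 0.524 * 0.845 = 0.44278
P(A) = 0.137175 + 0.44278 = 0.579955

0.579955


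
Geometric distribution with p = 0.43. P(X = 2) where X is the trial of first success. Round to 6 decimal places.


P = (1-p)^(k-1) * p
(1-p)^(k-1) = 0.57^1 = 0.57
P = 0.57 * 0.43 = 0.2451

0.245100


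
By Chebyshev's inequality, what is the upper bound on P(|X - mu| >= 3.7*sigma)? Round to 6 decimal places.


P <= 1/k^2
k^2 = 3.7^2 = 13.69
1/k^2 = 1 / 13.69 = 100/1369 ≈ 0.07304602

0.073046


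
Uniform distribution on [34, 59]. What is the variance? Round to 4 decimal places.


Var = (b-a)^2 / 12
(b-a)^2 = (59 - 34)^2 = 625
Var = 625/12 ≈ 52.083333

52.0833


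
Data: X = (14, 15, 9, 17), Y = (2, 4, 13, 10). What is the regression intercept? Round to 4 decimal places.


a = ybar - b*xbar, where b = sum((xi-xbar)(yi-ybar)) / sum((xi-xbar)^2)
n = 4, xbar = 55/4 = 13.75, ybar = 29/4 = 7.25
Sxy = sum((xi-xbar)(yi-ybar)) = -23.75
Sxx = sum((xi-xbar)^2) = 34.75
b = Sxy / Sxx = -95/139 ≈ -0.683453
a = 7.25 - (-0.683453) * 13.75 = 2314/139 ≈ 16.647482

16.6475


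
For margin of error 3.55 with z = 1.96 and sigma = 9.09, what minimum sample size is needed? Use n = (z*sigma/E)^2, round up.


z*sigma/E = 1.96 * 9.09 / 3.55 = 44541/8875 ≈ 5.018704
(z*sigma/E)^2 ≈ 25.187392
round up: n = 26

26


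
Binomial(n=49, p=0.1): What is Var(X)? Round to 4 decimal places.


Var = n*p*(1-p) = 49 * 0.1 * 0.9 = 4.41

4.4100


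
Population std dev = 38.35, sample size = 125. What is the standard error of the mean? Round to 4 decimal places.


SE = sigma / sqrt(n)
sqrt(125) ≈ 11.180340
SE = 38.35 / 11.180340 ≈ 3.430128

3.4301


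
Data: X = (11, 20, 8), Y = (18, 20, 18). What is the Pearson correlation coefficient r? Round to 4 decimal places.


r = sum((xi-xbar)(yi-ybar)) / sqrt(sum((xi-xbar)^2) * sum((yi-ybar)^2))
n = 3, xbar = 39/3 = 13, ybar = 56/3 ≈ 18.666667
Sxy = sum((xi-xbar)(yi-ybar)) = 14
Sxx = sum((xi-xbar)^2) = 78
Syy = sum((yi-ybar)^2) = 8/3 ≈ 2.666667
sqrt(Sxx*Syy) ≈ 14.422205
r = Sxy / sqrt(Sxx*Syy) = 14 / 14.422205 ≈ 0.970725

0.9707


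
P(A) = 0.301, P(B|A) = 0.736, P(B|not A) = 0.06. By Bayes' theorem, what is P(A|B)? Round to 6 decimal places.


P(A|B) = P(B|A)*P(A) / P(B), P(B) = P(B|A)*P(A) + P(B|not A)*P(not A)
P(B|A)*P(A) = 0.736 * 0.301 = 0.221536
P(B|not A)*P(not A) = 0.06 * 0.699 = 0.04194
P(B) = 0.221536 + 0.04194 = 0.263476
P(A|B) = 0.221536 / 0.263476 ≈ 0.84082042

0.840820


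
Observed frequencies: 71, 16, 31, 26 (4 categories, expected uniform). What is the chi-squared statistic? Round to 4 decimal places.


chi2 = sum((O-E)^2/E), E = total/4
total = 144, E = 144/4 = 36
(71 - 36)^2 / 36 = 1225 / 36 = 1225/36 ≈ 34.027778
(16 - 36)^2 / 36 = 400 / 36 = 100/9 ≈ 11.111111
(31 - 36)^2 / 36 = 25 / 36 = 25/36 ≈ 0.694444
(26 - 36)^2 / 36 = 100 / 36 = 25/9 ≈ 2.777778
chi2 = 875/18 ≈ 48.611111

48.6111


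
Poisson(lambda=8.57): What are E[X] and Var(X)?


E[X] = Var(X) = lambda = 8.57

8.57, 8.57


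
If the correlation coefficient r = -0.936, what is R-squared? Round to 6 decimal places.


R^2 = r^2 = (-0.936)^2 = 0.876096

0.876096


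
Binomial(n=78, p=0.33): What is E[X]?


E[X] = n*p = 78 * 0.33 = 25.74

25.74


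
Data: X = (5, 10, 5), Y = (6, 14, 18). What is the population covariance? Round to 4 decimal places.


Cov = (1/n)*sum((xi-xbar)(yi-ybar))
n = 3, xbar = 20/3 ≈ 6.666667, ybar = 38/3 ≈ 12.666667
sum((xi-xbar)(yi-ybar)) = 20/3 ≈ 6.666667
Cov = 6.666667 / 3 = 20/9 ≈ 2.222222

2.2222


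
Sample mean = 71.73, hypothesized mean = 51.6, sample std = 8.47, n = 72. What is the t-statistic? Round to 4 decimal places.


t = (xbar - mu0) / (s/sqrt(n))
xbar - mu0 = 71.73 - 51.6 = 20.13
sqrt(72) ≈ 8.48528137
s/sqrt(n) = 8.47 / 8.48528137 ≈ 0.99819907
t = 20.13 / 0.99819907 ≈ 20.166318

20.1663


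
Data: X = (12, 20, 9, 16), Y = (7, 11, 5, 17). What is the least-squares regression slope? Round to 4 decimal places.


b = sum((xi-xbar)(yi-ybar)) / sum((xi-xbar)^2)
n = 4, xbar = 57/4 = 14.25, ybar = 40/4 = 10
Sxy = sum((xi-xbar)(yi-ybar)) = 51
Sxx = sum((xi-xbar)^2) = 68.75
b = Sxy / Sxx = 204/275 ≈ 0.741818

0.7418


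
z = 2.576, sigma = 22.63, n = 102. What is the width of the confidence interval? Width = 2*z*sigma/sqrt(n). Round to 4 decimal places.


width = 2*z*sigma/sqrt(n)
2*z*sigma = 2 * 2.576 * 22.63 = 116.58976
sqrt(102) ≈ 10.099505
width = 116.58976 / 10.099505 ≈ 11.544106

11.5441


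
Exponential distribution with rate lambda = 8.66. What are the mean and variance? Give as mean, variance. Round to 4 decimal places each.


mean = 1/lam, var = 1/lam^2
mean = 1 / 8.66 = 50/433 ≈ 0.115473
lam^2 = 8.66^2 = 74.9956
var = 1 / 74.9956 ≈ 0.013334

0.1155, 0.0133


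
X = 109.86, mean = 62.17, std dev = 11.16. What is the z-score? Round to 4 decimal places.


z = (X - mu) / sigma
X - mu = 109.86 - 62.17 = 47.69
z = 47.69 / 11.16 = 4769/1116 ≈ 4.273297

4.2733


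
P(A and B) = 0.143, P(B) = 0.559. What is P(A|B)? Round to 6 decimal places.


P(A|B) = P(A and B) / P(B) = 0.143 / 0.559 = 11/43 ≈ 0.25581395

0.255814


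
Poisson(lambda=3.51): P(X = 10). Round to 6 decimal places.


P = e^(-lam) * lam^k / k!
e^(-3.51) ≈ 0.02989691
lam^k = 3.51^10 ≈ 283838.409557
k! = 10! = 3628800
P = 0.02989691 * 283838.409557 / 3628800 ≈ 0.002338

0.002338


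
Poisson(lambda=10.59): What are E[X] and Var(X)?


E[X] = Var(X) = lambda = 10.59

10.59, 10.59


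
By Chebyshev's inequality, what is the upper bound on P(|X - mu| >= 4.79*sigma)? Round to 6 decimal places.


P <= 1/k^2
k^2 = 4.79^2 = 22.9441
1/k^2 = 1 / 22.9441 ≈ 0.04358419

0.043584


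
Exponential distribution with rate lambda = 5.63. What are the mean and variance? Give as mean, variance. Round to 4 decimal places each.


mean = 1/lam, var = 1/lam^2
mean = 1 / 5.63 = 100/563 ≈ 0.177620
lam^2 = 5.63^2 = 31.6969
var = 1 / 31.6969 ≈ 0.031549

0.1776, 0.0315


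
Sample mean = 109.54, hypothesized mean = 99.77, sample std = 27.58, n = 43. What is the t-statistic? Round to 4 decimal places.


t = (xbar - mu0) / (s/sqrt(n))
xbar - mu0 = 109.54 - 99.77 = 9.77
sqrt(43) ≈ 6.55743852
s/sqrt(n) = 27.58 / 6.55743852 ≈ 4.20591057
t = 9.77 / 4.20591057 ≈ 2.322921

2.3229


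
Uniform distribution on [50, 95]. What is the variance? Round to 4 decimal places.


Var = (b-a)^2 / 12
(b-a)^2 = (95 - 50)^2 = 2025
Var = 2025/12 = 168.75

168.7500


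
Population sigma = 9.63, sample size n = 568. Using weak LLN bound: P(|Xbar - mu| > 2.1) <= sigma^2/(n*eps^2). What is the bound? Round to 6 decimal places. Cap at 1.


bound = min(1, sigma^2/(n*eps^2))
sigma^2 = 9.63^2 = 92.7369
n*eps^2 = 568 * 2.1^2 = 568 * 4.41 = 2504.88
sigma^2/(n*eps^2) = 92.7369 / 2504.88 ≈ 0.03702249

0.037022


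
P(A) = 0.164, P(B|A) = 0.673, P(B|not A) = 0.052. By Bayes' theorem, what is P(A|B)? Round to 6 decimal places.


P(A|B) = P(B|A)*P(A) / P(B), P(B) = P(B|A)*P(A) + P(B|not A)*P(not A)
P(B|A)*P(A) = 0.673 * 0.164 = 0.110372
P(B|not A)*P(not A) = 0.052 * 0.836 = 0.043472
P(B) = 0.110372 + 0.043472 = 0.153844
P(A|B) = 0.110372 / 0.153844 ≈ 0.71742804

0.717428


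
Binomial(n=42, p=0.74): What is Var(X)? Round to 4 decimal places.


Var = n*p*(1-p) = 42 * 0.74 * 0.26 = 8.0808

8.0808


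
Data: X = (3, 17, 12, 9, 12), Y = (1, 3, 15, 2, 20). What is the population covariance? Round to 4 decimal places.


Cov = (1/n)*sum((xi-xbar)(yi-ybar))
n = 5, xbar = 53/5 = 10.6, ybar = 41/5 = 8.2
sum((xi-xbar)(yi-ybar)) = 57.4
Cov = 57.4 / 5 = 11.48

11.4800


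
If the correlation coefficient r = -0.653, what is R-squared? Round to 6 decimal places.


R^2 = r^2 = (-0.653)^2 = 0.426409

0.426409


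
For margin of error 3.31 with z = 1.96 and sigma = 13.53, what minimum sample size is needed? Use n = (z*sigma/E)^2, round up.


z*sigma/E = 1.96 * 13.53 / 3.31 = 66297/8275 ≈ 8.011722
(z*sigma/E)^2 ≈ 64.187690
round up: n = 65

65


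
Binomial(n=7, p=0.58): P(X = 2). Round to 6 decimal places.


P = C(n,k) * p^k * (1-p)^(n-k)
C(7,2) = 21
p^k = 0.58^2 = 0.3364
(1-p)^(n-k) = 0.42^5 ≈ 0.01306912
P = 21 * 0.3364 * 0.01306912 ≈ 0.092326

0.092326


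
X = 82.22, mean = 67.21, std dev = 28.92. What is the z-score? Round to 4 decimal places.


z = (X - mu) / sigma
X - mu = 82.22 - 67.21 = 15.01
z = 15.01 / 28.92 = 1501/2892 ≈ 0.519018

0.5190


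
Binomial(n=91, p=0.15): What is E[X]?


E[X] = n*p = 91 * 0.15 = 13.65

13.65


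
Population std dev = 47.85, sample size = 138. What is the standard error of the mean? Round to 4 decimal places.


SE = sigma / sqrt(n)
sqrt(138) ≈ 11.747340
SE = 47.85 / 11.747340 ≈ 4.073262

4.0733


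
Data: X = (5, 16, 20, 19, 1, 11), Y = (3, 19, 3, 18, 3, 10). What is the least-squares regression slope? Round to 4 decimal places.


b = sum((xi-xbar)(yi-ybar)) / sum((xi-xbar)^2)
n = 6, xbar = 72/6 = 12, ybar = 56/6 = 28/3 ≈ 9.333333
Sxy = sum((xi-xbar)(yi-ybar)) = 162
Sxx = sum((xi-xbar)^2) = 300
b = Sxy / Sxx = 0.54

0.5400


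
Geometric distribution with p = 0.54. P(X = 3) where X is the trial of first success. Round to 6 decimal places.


P = (1-p)^(k-1) * p
(1-p)^(k-1) = 0.46^2 = 0.2116
P = 0.2116 * 0.54 = 0.114264

0.114264


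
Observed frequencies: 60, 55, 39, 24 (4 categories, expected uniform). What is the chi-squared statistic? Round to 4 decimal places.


chi2 = sum((O-E)^2/E), E = total/4
total = 178, E = 178/4 = 44.5
(60 - 44.5)^2 / 44.5 = 240.25 / 44.5 = 961/178 ≈ 5.398876
(55 - 44.5)^2 / 44.5 = 110.25 / 44.5 = 441/178 ≈ 2.477528
(39 - 44.5)^2 / 44.5 = 30.25 / 44.5 = 121/178 ≈ 0.679775
(24 - 44.5)^2 / 44.5 = 420.25 / 44.5 = 1681/178 ≈ 9.443820
chi2 = 18

18.0000


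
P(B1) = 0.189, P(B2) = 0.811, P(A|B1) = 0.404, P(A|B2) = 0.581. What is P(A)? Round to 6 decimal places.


P(A) = P(A|B1)*P(B1) + P(A|B2)*P(B2)
P(A|B1)*P(B1) = 0.404 * 0.189 = 0.076356
P(A|B2)*P(B2) = 0.581 * 0.811 = 0.471191
P(A) = 0.076356 + 0.471191 = 0.547547

0.547547


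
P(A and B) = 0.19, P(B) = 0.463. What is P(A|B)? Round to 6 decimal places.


P(A|B) = P(A and B) / P(B) = 0.19 / 0.463 = 190/463 ≈ 0.41036717

0.410367


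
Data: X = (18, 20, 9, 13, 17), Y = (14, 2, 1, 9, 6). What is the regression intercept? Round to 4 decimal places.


a = ybar - b*xbar, where b = sum((xi-xbar)(yi-ybar)) / sum((xi-xbar)^2)
n = 5, xbar = 77/5 = 15.4, ybar = 32/5 = 6.4
Sxy = sum((xi-xbar)(yi-ybar)) = 27.2
Sxx = sum((xi-xbar)^2) = 77.2
b = Sxy / Sxx = 68/193 ≈ 0.352332
a = 6.4 - 0.352332 * 15.4 = 188/193 ≈ 0.974093

0.9741


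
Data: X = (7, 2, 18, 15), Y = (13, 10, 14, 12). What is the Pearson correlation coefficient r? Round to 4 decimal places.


r = sum((xi-xbar)(yi-ybar)) / sqrt(sum((xi-xbar)^2) * sum((yi-ybar)^2))
n = 4, xbar = 42/4 = 10.5, ybar = 49/4 = 12.25
Sxy = sum((xi-xbar)(yi-ybar)) = 28.5
Sxx = sum((xi-xbar)^2) = 161
Syy = sum((yi-ybar)^2) = 8.75
sqrt(Sxx*Syy) ≈ 37.533319
r = Sxy / sqrt(Sxx*Syy) = 28.5 / 37.533319 ≈ 0.759325

0.7593


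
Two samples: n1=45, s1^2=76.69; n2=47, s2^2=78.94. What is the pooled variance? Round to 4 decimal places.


sp^2 = ((n1-1)*s1^2 + (n2-1)*s2^2)/(n1+n2-2)
(n1-1)*s1^2 = 44 * 76.69 = 3374.36
(n2-1)*s2^2 = 46 * 78.94 = 3631.24
numerator = 3374.36 + 3631.24 = 7005.6
n1+n2-2 = 90
sp^2 = 7005.6 / 90 = 77.84

77.8400


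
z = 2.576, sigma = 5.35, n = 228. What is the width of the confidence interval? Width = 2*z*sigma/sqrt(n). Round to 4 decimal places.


width = 2*z*sigma/sqrt(n)
2*z*sigma = 2 * 2.576 * 5.35 = 27.5632
sqrt(228) ≈ 15.099669
width = 27.5632 / 15.099669 ≈ 1.825418

1.8254


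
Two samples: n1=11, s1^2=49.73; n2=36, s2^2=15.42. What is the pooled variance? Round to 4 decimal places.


sp^2 = ((n1-1)*s1^2 + (n2-1)*s2^2)/(n1+n2-2)
(n1-1)*s1^2 = 10 * 49.73 = 497.3
(n2-1)*s2^2 = 35 * 15.42 = 539.7
numerator = 497.3 + 539.7 = 1037
n1+n2-2 = 45
sp^2 = 1037 / 45 = 1037/45 ≈ 23.044444

23.0444


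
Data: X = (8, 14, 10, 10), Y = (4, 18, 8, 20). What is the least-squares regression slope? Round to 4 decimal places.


b = sum((xi-xbar)(yi-ybar)) / sum((xi-xbar)^2)
n = 4, xbar = 42/4 = 10.5, ybar = 50/4 = 12.5
Sxy = sum((xi-xbar)(yi-ybar)) = 39
Sxx = sum((xi-xbar)^2) = 19
b = Sxy / Sxx = 39/19 ≈ 2.052632

2.0526


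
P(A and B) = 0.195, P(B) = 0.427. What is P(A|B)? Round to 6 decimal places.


P(A|B) = P(A and B) / P(B) = 0.195 / 0.427 = 195/427 ≈ 0.45667447

0.456674


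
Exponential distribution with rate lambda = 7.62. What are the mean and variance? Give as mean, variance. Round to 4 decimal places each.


mean = 1/lam, var = 1/lam^2
mean = 1 / 7.62 = 50/381 ≈ 0.131234
lam^2 = 7.62^2 = 58.0644
var = 1 / 58.0644 ≈ 0.017222

0.1312, 0.0172


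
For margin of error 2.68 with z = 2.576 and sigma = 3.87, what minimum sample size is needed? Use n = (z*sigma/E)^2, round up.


z*sigma/E = 2.576 * 3.87 / 2.68 ≈ 3.719821
(z*sigma/E)^2 ≈ 13.837067
round up: n = 14

14


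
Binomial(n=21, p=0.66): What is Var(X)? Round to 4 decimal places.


Var = n*p*(1-p) = 21 * 0.66 * 0.34 = 4.7124

4.7124


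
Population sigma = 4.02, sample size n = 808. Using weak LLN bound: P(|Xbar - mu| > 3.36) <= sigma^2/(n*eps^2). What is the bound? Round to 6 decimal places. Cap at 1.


bound = min(1, sigma^2/(n*eps^2))
sigma^2 = 4.02^2 = 16.1604
n*eps^2 = 808 * 3.36^2 = 808 * 11.2896 = 9121.9968
sigma^2/(n*eps^2) = 16.1604 / 9121.9968 ≈ 0.00177159

0.001772


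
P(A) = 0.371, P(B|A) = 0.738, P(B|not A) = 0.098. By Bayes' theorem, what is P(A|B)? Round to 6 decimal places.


P(A|B) = P(B|A)*P(A) / P(B), P(B) = P(B|A)*P(A) + P(B|not A)*P(not A)
P(B|A)*P(A) = 0.738 * 0.371 = 0.273798
P(B|not A)*P(not A) = 0.098 * 0.629 = 0.061642
P(B) = 0.273798 + 0.061642 = 0.33544
P(A|B) = 0.273798 / 0.33544 ≈ 0.81623539

0.816235


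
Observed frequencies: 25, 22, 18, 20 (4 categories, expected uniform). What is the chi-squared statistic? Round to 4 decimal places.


chi2 = sum((O-E)^2/E), E = total/4
total = 85, E = 85/4 = 21.25
(25 - 21.25)^2 / 21.25 = 14.0625 / 21.25 = 45/68 ≈ 0.661765
(22 - 21.25)^2 / 21.25 = 0.5625 / 21.25 = 9/340 ≈ 0.026471
(18 - 21.25)^2 / 21.25 = 10.5625 / 21.25 = 169/340 ≈ 0.497059
(20 - 21.25)^2 / 21.25 = 1.5625 / 21.25 = 5/68 ≈ 0.073529
chi2 = 107/85 ≈ 1.258824

1.2588


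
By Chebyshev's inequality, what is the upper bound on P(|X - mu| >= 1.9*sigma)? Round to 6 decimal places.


P <= 1/k^2
k^2 = 1.9^2 = 3.61
1/k^2 = 1 / 3.61 = 100/361 ≈ 0.27700831

0.277008


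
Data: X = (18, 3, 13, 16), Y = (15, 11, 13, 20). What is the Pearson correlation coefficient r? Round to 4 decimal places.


r = sum((xi-xbar)(yi-ybar)) / sqrt(sum((xi-xbar)^2) * sum((yi-ybar)^2))
n = 4, xbar = 50/4 = 12.5, ybar = 59/4 = 14.75
Sxy = sum((xi-xbar)(yi-ybar)) = 54.5
Sxx = sum((xi-xbar)^2) = 133
Syy = sum((yi-ybar)^2) = 44.75
sqrt(Sxx*Syy) ≈ 77.147586
r = Sxy / sqrt(Sxx*Syy) = 54.5 / 77.147586 ≈ 0.706438

0.7064


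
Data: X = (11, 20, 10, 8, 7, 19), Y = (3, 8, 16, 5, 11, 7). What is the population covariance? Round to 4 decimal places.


Cov = (1/n)*sum((xi-xbar)(yi-ybar))
n = 6, xbar = 75/6 = 12.5, ybar = 50/6 = 25/3 ≈ 8.333333
sum((xi-xbar)(yi-ybar)) = -22
Cov = -22 / 6 = -11/3 ≈ -3.666667

-3.6667


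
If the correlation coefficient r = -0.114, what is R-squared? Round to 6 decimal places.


R^2 = r^2 = (-0.114)^2 = 0.012996

0.012996


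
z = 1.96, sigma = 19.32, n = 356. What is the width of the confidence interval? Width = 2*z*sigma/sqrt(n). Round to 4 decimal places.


width = 2*z*sigma/sqrt(n)
2*z*sigma = 2 * 1.96 * 19.32 = 75.7344
sqrt(356) ≈ 18.867962
width = 75.7344 / 18.867962 ≈ 4.013915

4.0139


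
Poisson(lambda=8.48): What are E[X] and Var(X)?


E[X] = Var(X) = lambda = 8.48

8.48, 8.48


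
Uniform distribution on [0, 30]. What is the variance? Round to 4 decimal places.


Var = (b-a)^2 / 12
(b-a)^2 = (30 - 0)^2 = 900
Var = 900/12 = 75

75.0000


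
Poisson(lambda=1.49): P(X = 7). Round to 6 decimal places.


P = e^(-lam) * lam^k / k!
e^(-1.49) ≈ 0.2253727
lam^k = 1.49^7 ≈ 16.304365
k! = 7! = 5040
P = 0.2253727 * 16.304365 / 5040 ≈ 0.000729

0.000729


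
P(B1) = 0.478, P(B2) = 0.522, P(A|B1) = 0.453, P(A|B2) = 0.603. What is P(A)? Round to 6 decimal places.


P(A) = P(A|B1)*P(B1) + P(A|B2)*P(B2)
P(A|B1)*P(B1) = 0.453 * 0.478 = 0.216534
P(A|B2)*P(B2) = 0.603 * 0.522 = 0.314766
P(A) = 0.216534 + 0.314766 = 0.5313

0.531300


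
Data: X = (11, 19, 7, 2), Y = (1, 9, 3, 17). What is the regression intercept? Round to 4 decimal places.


a = ybar - b*xbar, where b = sum((xi-xbar)(yi-ybar)) / sum((xi-xbar)^2)
n = 4, xbar = 39/4 = 9.75, ybar = 30/4 = 7.5
Sxy = sum((xi-xbar)(yi-ybar)) = -55.5
Sxx = sum((xi-xbar)^2) = 154.75
b = Sxy / Sxx = -222/619 ≈ -0.358643
a = 7.5 - (-0.358643) * 9.75 = 6807/619 ≈ 10.996769

10.9968


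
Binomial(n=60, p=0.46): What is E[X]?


E[X] = n*p = 60 * 0.46 = 27.6

27.6


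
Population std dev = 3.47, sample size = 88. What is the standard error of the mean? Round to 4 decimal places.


SE = sigma / sqrt(n)
sqrt(88) ≈ 9.380832
SE = 3.47 / 9.380832 ≈ 0.369903

0.3699


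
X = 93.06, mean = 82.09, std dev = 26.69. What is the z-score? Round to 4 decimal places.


z = (X - mu) / sigma
X - mu = 93.06 - 82.09 = 10.97
z = 10.97 / 26.69 = 1097/2669 ≈ 0.411015

0.4110
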